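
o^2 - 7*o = o*(o - 7)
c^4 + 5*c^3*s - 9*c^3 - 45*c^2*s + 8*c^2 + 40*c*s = c*(c - 8)*(c - 1)*(c + 5*s)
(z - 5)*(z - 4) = z^2 - 9*z + 20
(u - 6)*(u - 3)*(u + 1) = u^3 - 8*u^2 + 9*u + 18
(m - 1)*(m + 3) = m^2 + 2*m - 3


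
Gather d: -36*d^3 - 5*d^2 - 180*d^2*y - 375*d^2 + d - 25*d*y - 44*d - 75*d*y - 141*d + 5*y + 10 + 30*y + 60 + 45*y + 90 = -36*d^3 + d^2*(-180*y - 380) + d*(-100*y - 184) + 80*y + 160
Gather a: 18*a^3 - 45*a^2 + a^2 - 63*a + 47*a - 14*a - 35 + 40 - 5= 18*a^3 - 44*a^2 - 30*a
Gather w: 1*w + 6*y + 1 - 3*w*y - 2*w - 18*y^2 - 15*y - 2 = w*(-3*y - 1) - 18*y^2 - 9*y - 1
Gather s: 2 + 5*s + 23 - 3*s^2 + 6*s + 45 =-3*s^2 + 11*s + 70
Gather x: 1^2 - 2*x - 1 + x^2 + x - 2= x^2 - x - 2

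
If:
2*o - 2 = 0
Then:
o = 1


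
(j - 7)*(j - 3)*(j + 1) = j^3 - 9*j^2 + 11*j + 21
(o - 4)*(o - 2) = o^2 - 6*o + 8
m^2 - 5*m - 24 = (m - 8)*(m + 3)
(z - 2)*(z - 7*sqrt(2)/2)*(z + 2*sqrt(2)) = z^3 - 3*sqrt(2)*z^2/2 - 2*z^2 - 14*z + 3*sqrt(2)*z + 28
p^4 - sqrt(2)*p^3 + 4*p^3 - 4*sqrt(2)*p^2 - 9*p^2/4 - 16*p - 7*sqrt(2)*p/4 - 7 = (p + 1/2)*(p + 7/2)*(p - 2*sqrt(2))*(p + sqrt(2))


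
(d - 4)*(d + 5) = d^2 + d - 20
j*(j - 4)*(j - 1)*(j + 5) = j^4 - 21*j^2 + 20*j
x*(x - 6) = x^2 - 6*x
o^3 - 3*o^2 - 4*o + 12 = (o - 3)*(o - 2)*(o + 2)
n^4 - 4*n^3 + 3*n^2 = n^2*(n - 3)*(n - 1)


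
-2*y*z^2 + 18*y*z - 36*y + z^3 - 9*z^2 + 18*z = (-2*y + z)*(z - 6)*(z - 3)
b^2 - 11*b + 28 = (b - 7)*(b - 4)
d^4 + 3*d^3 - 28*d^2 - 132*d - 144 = (d - 6)*(d + 2)*(d + 3)*(d + 4)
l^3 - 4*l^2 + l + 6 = (l - 3)*(l - 2)*(l + 1)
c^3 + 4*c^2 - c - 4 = (c - 1)*(c + 1)*(c + 4)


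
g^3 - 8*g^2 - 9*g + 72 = (g - 8)*(g - 3)*(g + 3)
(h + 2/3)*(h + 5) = h^2 + 17*h/3 + 10/3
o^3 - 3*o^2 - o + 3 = (o - 3)*(o - 1)*(o + 1)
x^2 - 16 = (x - 4)*(x + 4)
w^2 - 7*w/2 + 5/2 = (w - 5/2)*(w - 1)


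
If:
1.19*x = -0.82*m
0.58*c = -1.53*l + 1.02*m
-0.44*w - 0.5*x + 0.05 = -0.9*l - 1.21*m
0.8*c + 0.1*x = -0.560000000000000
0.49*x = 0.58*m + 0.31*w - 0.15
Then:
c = -0.70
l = 0.25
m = -0.02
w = 0.55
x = 0.02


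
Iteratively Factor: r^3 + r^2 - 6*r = (r)*(r^2 + r - 6) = r*(r + 3)*(r - 2)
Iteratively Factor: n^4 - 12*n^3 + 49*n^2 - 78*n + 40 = (n - 1)*(n^3 - 11*n^2 + 38*n - 40) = (n - 5)*(n - 1)*(n^2 - 6*n + 8) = (n - 5)*(n - 4)*(n - 1)*(n - 2)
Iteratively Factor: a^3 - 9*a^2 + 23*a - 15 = (a - 1)*(a^2 - 8*a + 15) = (a - 5)*(a - 1)*(a - 3)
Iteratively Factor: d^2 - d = (d - 1)*(d)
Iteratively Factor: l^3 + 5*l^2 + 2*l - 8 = (l - 1)*(l^2 + 6*l + 8) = (l - 1)*(l + 2)*(l + 4)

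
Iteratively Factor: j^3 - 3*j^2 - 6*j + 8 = (j - 1)*(j^2 - 2*j - 8) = (j - 4)*(j - 1)*(j + 2)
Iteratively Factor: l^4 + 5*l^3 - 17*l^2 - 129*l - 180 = (l + 3)*(l^3 + 2*l^2 - 23*l - 60) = (l + 3)*(l + 4)*(l^2 - 2*l - 15) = (l + 3)^2*(l + 4)*(l - 5)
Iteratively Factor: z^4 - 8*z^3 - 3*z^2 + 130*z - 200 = (z + 4)*(z^3 - 12*z^2 + 45*z - 50) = (z - 5)*(z + 4)*(z^2 - 7*z + 10) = (z - 5)*(z - 2)*(z + 4)*(z - 5)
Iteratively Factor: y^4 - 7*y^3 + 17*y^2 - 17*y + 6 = (y - 3)*(y^3 - 4*y^2 + 5*y - 2) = (y - 3)*(y - 1)*(y^2 - 3*y + 2) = (y - 3)*(y - 2)*(y - 1)*(y - 1)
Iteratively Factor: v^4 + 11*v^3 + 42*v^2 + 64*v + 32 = (v + 4)*(v^3 + 7*v^2 + 14*v + 8) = (v + 4)^2*(v^2 + 3*v + 2) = (v + 1)*(v + 4)^2*(v + 2)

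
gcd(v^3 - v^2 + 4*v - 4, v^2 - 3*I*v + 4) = 1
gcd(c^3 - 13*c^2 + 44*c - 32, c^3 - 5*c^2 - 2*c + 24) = c - 4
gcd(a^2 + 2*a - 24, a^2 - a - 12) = a - 4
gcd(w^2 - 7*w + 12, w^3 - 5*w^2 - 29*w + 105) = w - 3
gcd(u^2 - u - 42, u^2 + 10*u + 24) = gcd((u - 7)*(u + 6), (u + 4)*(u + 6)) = u + 6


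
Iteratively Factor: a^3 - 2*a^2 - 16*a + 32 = (a + 4)*(a^2 - 6*a + 8) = (a - 2)*(a + 4)*(a - 4)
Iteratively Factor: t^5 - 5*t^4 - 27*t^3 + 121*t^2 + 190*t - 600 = (t + 4)*(t^4 - 9*t^3 + 9*t^2 + 85*t - 150) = (t + 3)*(t + 4)*(t^3 - 12*t^2 + 45*t - 50) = (t - 2)*(t + 3)*(t + 4)*(t^2 - 10*t + 25) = (t - 5)*(t - 2)*(t + 3)*(t + 4)*(t - 5)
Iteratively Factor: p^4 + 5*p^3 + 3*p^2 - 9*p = (p)*(p^3 + 5*p^2 + 3*p - 9) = p*(p + 3)*(p^2 + 2*p - 3) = p*(p - 1)*(p + 3)*(p + 3)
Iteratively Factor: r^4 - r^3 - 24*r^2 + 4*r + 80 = (r - 2)*(r^3 + r^2 - 22*r - 40) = (r - 2)*(r + 2)*(r^2 - r - 20) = (r - 2)*(r + 2)*(r + 4)*(r - 5)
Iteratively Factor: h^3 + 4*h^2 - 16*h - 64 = (h + 4)*(h^2 - 16) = (h - 4)*(h + 4)*(h + 4)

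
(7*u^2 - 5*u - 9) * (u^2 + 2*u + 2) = 7*u^4 + 9*u^3 - 5*u^2 - 28*u - 18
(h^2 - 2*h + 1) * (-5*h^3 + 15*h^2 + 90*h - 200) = -5*h^5 + 25*h^4 + 55*h^3 - 365*h^2 + 490*h - 200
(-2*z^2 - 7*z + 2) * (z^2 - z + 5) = -2*z^4 - 5*z^3 - z^2 - 37*z + 10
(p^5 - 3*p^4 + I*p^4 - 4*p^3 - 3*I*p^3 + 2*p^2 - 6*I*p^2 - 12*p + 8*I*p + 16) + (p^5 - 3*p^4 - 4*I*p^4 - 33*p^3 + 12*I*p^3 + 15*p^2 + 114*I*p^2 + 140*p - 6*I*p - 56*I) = 2*p^5 - 6*p^4 - 3*I*p^4 - 37*p^3 + 9*I*p^3 + 17*p^2 + 108*I*p^2 + 128*p + 2*I*p + 16 - 56*I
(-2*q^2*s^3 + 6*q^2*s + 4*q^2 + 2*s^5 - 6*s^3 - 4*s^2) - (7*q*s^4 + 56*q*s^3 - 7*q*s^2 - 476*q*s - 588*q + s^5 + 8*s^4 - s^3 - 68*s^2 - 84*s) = -2*q^2*s^3 + 6*q^2*s + 4*q^2 - 7*q*s^4 - 56*q*s^3 + 7*q*s^2 + 476*q*s + 588*q + s^5 - 8*s^4 - 5*s^3 + 64*s^2 + 84*s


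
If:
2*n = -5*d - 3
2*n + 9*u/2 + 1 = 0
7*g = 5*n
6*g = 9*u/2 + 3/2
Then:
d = -139/220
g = 5/88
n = 7/88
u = -17/66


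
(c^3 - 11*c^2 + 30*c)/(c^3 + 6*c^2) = (c^2 - 11*c + 30)/(c*(c + 6))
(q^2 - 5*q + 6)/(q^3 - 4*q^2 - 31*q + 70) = (q - 3)/(q^2 - 2*q - 35)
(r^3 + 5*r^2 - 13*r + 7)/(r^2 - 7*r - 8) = (-r^3 - 5*r^2 + 13*r - 7)/(-r^2 + 7*r + 8)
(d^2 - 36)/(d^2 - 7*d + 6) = (d + 6)/(d - 1)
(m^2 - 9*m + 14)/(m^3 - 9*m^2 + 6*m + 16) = (m - 7)/(m^2 - 7*m - 8)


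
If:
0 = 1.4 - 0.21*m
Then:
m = 6.67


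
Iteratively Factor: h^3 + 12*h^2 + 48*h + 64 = (h + 4)*(h^2 + 8*h + 16) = (h + 4)^2*(h + 4)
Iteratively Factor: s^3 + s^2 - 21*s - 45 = (s + 3)*(s^2 - 2*s - 15) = (s + 3)^2*(s - 5)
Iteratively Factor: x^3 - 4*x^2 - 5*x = (x + 1)*(x^2 - 5*x) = (x - 5)*(x + 1)*(x)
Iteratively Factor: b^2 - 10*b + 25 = (b - 5)*(b - 5)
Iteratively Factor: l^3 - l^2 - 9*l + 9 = (l + 3)*(l^2 - 4*l + 3) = (l - 1)*(l + 3)*(l - 3)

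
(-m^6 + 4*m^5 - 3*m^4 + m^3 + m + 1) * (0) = 0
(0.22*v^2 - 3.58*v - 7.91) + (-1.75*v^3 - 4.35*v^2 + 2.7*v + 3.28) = -1.75*v^3 - 4.13*v^2 - 0.88*v - 4.63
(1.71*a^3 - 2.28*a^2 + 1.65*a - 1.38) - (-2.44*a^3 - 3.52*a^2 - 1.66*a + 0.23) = 4.15*a^3 + 1.24*a^2 + 3.31*a - 1.61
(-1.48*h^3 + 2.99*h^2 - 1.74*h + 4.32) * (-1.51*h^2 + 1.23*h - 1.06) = 2.2348*h^5 - 6.3353*h^4 + 7.8739*h^3 - 11.8328*h^2 + 7.158*h - 4.5792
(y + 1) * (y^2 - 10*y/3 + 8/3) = y^3 - 7*y^2/3 - 2*y/3 + 8/3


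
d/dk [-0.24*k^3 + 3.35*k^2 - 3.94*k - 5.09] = -0.72*k^2 + 6.7*k - 3.94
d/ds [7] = 0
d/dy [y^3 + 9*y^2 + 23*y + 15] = 3*y^2 + 18*y + 23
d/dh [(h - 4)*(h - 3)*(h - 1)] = 3*h^2 - 16*h + 19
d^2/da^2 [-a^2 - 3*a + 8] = -2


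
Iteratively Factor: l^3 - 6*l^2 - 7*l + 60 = (l - 4)*(l^2 - 2*l - 15) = (l - 4)*(l + 3)*(l - 5)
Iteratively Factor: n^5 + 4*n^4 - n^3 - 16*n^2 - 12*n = (n + 3)*(n^4 + n^3 - 4*n^2 - 4*n) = (n + 1)*(n + 3)*(n^3 - 4*n) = (n - 2)*(n + 1)*(n + 3)*(n^2 + 2*n) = n*(n - 2)*(n + 1)*(n + 3)*(n + 2)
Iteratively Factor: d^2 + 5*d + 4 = (d + 1)*(d + 4)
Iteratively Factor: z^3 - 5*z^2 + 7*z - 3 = (z - 1)*(z^2 - 4*z + 3) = (z - 3)*(z - 1)*(z - 1)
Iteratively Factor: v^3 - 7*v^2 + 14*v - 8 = (v - 2)*(v^2 - 5*v + 4) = (v - 2)*(v - 1)*(v - 4)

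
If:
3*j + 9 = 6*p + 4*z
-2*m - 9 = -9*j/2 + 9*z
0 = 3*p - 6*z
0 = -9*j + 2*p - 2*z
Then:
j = 3/23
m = -315/46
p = 27/23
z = 27/46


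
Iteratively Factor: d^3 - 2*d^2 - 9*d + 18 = (d + 3)*(d^2 - 5*d + 6) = (d - 2)*(d + 3)*(d - 3)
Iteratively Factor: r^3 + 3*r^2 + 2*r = (r)*(r^2 + 3*r + 2) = r*(r + 2)*(r + 1)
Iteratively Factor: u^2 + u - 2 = (u + 2)*(u - 1)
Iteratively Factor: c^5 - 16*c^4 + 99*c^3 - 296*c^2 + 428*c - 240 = (c - 3)*(c^4 - 13*c^3 + 60*c^2 - 116*c + 80) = (c - 3)*(c - 2)*(c^3 - 11*c^2 + 38*c - 40) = (c - 5)*(c - 3)*(c - 2)*(c^2 - 6*c + 8) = (c - 5)*(c - 4)*(c - 3)*(c - 2)*(c - 2)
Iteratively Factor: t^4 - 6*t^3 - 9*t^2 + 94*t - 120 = (t - 3)*(t^3 - 3*t^2 - 18*t + 40) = (t - 3)*(t - 2)*(t^2 - t - 20) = (t - 3)*(t - 2)*(t + 4)*(t - 5)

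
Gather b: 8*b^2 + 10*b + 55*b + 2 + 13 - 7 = 8*b^2 + 65*b + 8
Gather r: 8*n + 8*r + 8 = 8*n + 8*r + 8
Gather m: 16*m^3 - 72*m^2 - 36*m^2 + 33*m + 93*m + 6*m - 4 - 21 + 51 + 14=16*m^3 - 108*m^2 + 132*m + 40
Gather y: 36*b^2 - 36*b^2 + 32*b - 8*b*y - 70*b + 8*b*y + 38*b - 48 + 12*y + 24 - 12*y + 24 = 0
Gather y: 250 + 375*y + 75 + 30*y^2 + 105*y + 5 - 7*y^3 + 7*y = -7*y^3 + 30*y^2 + 487*y + 330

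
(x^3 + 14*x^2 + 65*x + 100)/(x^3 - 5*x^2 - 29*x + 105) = (x^2 + 9*x + 20)/(x^2 - 10*x + 21)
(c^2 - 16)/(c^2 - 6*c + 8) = (c + 4)/(c - 2)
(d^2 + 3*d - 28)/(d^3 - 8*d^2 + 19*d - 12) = (d + 7)/(d^2 - 4*d + 3)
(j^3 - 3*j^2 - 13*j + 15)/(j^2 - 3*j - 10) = (j^2 + 2*j - 3)/(j + 2)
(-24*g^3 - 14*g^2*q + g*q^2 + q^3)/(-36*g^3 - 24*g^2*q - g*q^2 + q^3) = (-4*g + q)/(-6*g + q)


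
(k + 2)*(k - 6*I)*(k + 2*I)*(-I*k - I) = -I*k^4 - 4*k^3 - 3*I*k^3 - 12*k^2 - 14*I*k^2 - 8*k - 36*I*k - 24*I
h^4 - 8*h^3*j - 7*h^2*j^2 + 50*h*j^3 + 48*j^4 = (h - 8*j)*(h - 3*j)*(h + j)*(h + 2*j)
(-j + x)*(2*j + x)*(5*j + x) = -10*j^3 + 3*j^2*x + 6*j*x^2 + x^3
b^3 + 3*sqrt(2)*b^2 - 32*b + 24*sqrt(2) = (b - 2*sqrt(2))*(b - sqrt(2))*(b + 6*sqrt(2))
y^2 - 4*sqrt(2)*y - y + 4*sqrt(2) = (y - 1)*(y - 4*sqrt(2))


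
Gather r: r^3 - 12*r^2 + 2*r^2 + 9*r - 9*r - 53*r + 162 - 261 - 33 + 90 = r^3 - 10*r^2 - 53*r - 42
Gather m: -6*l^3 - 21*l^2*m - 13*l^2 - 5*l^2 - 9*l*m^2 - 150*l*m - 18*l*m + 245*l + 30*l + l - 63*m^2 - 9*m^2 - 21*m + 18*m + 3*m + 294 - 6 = -6*l^3 - 18*l^2 + 276*l + m^2*(-9*l - 72) + m*(-21*l^2 - 168*l) + 288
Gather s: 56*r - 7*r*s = -7*r*s + 56*r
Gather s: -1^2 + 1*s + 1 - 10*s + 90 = 90 - 9*s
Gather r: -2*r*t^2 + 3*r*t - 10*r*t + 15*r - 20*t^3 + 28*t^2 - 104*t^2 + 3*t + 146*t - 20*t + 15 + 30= r*(-2*t^2 - 7*t + 15) - 20*t^3 - 76*t^2 + 129*t + 45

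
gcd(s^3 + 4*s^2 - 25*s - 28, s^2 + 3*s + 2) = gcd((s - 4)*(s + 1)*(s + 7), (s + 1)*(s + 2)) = s + 1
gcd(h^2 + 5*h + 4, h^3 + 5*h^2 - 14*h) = 1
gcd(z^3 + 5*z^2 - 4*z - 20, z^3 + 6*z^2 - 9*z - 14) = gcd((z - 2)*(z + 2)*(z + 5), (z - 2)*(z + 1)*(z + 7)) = z - 2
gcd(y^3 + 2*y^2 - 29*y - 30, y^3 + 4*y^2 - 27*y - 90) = y^2 + y - 30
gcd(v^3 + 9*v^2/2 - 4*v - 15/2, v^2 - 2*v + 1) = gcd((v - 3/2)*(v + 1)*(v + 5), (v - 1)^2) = 1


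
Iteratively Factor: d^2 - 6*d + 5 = (d - 5)*(d - 1)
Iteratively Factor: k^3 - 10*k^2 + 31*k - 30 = (k - 3)*(k^2 - 7*k + 10) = (k - 3)*(k - 2)*(k - 5)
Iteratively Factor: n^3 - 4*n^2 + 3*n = (n)*(n^2 - 4*n + 3) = n*(n - 1)*(n - 3)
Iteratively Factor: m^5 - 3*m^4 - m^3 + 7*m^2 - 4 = (m + 1)*(m^4 - 4*m^3 + 3*m^2 + 4*m - 4) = (m + 1)^2*(m^3 - 5*m^2 + 8*m - 4) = (m - 2)*(m + 1)^2*(m^2 - 3*m + 2) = (m - 2)*(m - 1)*(m + 1)^2*(m - 2)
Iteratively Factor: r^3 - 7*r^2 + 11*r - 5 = (r - 1)*(r^2 - 6*r + 5) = (r - 1)^2*(r - 5)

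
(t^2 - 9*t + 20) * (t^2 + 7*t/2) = t^4 - 11*t^3/2 - 23*t^2/2 + 70*t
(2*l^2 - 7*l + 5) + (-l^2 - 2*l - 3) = l^2 - 9*l + 2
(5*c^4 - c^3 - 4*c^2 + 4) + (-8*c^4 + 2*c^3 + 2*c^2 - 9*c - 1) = -3*c^4 + c^3 - 2*c^2 - 9*c + 3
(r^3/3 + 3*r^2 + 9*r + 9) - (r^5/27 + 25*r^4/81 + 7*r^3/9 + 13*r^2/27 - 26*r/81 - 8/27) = -r^5/27 - 25*r^4/81 - 4*r^3/9 + 68*r^2/27 + 755*r/81 + 251/27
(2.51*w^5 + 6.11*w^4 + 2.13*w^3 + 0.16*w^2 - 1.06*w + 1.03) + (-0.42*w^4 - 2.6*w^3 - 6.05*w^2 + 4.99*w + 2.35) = 2.51*w^5 + 5.69*w^4 - 0.47*w^3 - 5.89*w^2 + 3.93*w + 3.38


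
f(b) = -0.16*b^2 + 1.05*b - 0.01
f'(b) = 1.05 - 0.32*b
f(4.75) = 1.37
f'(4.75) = -0.47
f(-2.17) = -3.04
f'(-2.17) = 1.74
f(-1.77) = -2.37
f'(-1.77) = 1.62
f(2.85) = 1.68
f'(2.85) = 0.14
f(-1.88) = -2.55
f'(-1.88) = 1.65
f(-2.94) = -4.48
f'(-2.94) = 1.99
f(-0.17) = -0.19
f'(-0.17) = 1.10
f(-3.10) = -4.80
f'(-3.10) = 2.04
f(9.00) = -3.52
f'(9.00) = -1.83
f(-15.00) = -51.76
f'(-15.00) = 5.85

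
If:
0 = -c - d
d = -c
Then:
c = -d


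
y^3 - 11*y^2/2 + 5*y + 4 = (y - 4)*(y - 2)*(y + 1/2)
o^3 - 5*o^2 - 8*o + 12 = (o - 6)*(o - 1)*(o + 2)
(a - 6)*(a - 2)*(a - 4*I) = a^3 - 8*a^2 - 4*I*a^2 + 12*a + 32*I*a - 48*I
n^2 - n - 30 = (n - 6)*(n + 5)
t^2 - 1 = (t - 1)*(t + 1)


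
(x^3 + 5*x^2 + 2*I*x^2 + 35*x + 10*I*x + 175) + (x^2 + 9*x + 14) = x^3 + 6*x^2 + 2*I*x^2 + 44*x + 10*I*x + 189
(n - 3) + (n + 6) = 2*n + 3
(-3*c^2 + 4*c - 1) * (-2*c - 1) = 6*c^3 - 5*c^2 - 2*c + 1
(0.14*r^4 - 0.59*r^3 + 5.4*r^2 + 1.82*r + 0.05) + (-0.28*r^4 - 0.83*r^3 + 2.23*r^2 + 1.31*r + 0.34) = -0.14*r^4 - 1.42*r^3 + 7.63*r^2 + 3.13*r + 0.39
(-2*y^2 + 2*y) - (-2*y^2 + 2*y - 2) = 2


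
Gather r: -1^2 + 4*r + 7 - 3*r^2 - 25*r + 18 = -3*r^2 - 21*r + 24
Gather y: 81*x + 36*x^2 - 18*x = 36*x^2 + 63*x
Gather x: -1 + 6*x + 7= 6*x + 6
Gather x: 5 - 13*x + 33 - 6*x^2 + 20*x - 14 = -6*x^2 + 7*x + 24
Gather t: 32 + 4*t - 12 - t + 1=3*t + 21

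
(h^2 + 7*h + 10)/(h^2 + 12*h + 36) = (h^2 + 7*h + 10)/(h^2 + 12*h + 36)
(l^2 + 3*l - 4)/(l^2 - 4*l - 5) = (-l^2 - 3*l + 4)/(-l^2 + 4*l + 5)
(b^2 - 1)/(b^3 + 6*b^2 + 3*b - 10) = (b + 1)/(b^2 + 7*b + 10)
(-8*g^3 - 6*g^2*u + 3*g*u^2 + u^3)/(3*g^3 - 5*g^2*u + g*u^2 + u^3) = (-8*g^3 - 6*g^2*u + 3*g*u^2 + u^3)/(3*g^3 - 5*g^2*u + g*u^2 + u^3)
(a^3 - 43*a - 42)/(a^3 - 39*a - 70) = (-a^3 + 43*a + 42)/(-a^3 + 39*a + 70)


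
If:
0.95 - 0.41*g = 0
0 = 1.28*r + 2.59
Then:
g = 2.32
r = -2.02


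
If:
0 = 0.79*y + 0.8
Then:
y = -1.01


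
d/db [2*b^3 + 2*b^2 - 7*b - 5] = 6*b^2 + 4*b - 7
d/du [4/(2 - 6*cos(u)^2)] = -24*sin(2*u)/(3*cos(2*u) + 1)^2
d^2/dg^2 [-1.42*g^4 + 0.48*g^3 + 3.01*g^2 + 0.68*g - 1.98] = -17.04*g^2 + 2.88*g + 6.02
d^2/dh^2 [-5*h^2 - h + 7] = -10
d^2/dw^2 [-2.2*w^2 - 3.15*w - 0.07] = -4.40000000000000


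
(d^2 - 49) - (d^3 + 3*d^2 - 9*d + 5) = -d^3 - 2*d^2 + 9*d - 54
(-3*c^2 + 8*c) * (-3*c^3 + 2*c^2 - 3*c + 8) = 9*c^5 - 30*c^4 + 25*c^3 - 48*c^2 + 64*c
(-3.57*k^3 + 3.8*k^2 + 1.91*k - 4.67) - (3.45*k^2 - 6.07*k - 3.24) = -3.57*k^3 + 0.35*k^2 + 7.98*k - 1.43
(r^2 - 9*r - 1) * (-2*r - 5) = -2*r^3 + 13*r^2 + 47*r + 5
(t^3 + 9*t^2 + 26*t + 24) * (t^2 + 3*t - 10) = t^5 + 12*t^4 + 43*t^3 + 12*t^2 - 188*t - 240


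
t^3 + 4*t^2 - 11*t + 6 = (t - 1)^2*(t + 6)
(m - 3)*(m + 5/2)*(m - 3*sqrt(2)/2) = m^3 - 3*sqrt(2)*m^2/2 - m^2/2 - 15*m/2 + 3*sqrt(2)*m/4 + 45*sqrt(2)/4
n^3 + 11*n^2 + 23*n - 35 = (n - 1)*(n + 5)*(n + 7)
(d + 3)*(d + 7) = d^2 + 10*d + 21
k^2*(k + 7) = k^3 + 7*k^2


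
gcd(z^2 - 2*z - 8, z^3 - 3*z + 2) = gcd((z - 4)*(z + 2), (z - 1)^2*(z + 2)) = z + 2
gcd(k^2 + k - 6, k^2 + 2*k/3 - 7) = k + 3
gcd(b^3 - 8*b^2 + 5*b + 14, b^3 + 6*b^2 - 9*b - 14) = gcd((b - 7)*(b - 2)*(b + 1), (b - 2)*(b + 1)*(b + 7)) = b^2 - b - 2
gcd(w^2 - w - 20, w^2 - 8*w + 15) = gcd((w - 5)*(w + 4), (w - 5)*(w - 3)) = w - 5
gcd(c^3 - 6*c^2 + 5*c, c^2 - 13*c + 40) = c - 5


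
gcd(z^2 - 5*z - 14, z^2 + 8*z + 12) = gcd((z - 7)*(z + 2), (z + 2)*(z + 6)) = z + 2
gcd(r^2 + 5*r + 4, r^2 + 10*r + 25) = 1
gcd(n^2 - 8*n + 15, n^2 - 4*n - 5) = n - 5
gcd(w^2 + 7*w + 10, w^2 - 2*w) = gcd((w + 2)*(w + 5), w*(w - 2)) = 1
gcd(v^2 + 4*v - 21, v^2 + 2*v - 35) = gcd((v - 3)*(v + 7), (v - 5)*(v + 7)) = v + 7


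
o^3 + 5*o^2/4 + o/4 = o*(o + 1/4)*(o + 1)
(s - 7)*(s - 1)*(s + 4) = s^3 - 4*s^2 - 25*s + 28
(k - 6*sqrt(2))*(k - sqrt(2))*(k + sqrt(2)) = k^3 - 6*sqrt(2)*k^2 - 2*k + 12*sqrt(2)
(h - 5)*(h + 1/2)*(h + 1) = h^3 - 7*h^2/2 - 7*h - 5/2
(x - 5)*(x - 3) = x^2 - 8*x + 15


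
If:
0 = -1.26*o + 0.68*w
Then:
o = 0.53968253968254*w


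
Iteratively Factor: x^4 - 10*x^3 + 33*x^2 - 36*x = (x - 3)*(x^3 - 7*x^2 + 12*x) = (x - 4)*(x - 3)*(x^2 - 3*x) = (x - 4)*(x - 3)^2*(x)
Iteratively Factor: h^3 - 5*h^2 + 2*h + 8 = (h + 1)*(h^2 - 6*h + 8) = (h - 2)*(h + 1)*(h - 4)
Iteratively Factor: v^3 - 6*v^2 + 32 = (v - 4)*(v^2 - 2*v - 8) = (v - 4)*(v + 2)*(v - 4)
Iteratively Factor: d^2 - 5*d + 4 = (d - 1)*(d - 4)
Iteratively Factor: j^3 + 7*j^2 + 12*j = (j + 4)*(j^2 + 3*j) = (j + 3)*(j + 4)*(j)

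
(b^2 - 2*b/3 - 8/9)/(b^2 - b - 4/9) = (3*b + 2)/(3*b + 1)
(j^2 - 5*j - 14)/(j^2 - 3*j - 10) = (j - 7)/(j - 5)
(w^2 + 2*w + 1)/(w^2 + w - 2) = (w^2 + 2*w + 1)/(w^2 + w - 2)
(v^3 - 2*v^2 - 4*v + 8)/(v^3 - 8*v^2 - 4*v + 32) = (v - 2)/(v - 8)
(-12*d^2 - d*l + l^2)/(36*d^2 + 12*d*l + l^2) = (-12*d^2 - d*l + l^2)/(36*d^2 + 12*d*l + l^2)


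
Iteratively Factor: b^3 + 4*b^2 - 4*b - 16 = (b + 2)*(b^2 + 2*b - 8) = (b + 2)*(b + 4)*(b - 2)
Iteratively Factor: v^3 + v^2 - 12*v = (v)*(v^2 + v - 12) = v*(v - 3)*(v + 4)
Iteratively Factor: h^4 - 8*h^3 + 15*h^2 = (h)*(h^3 - 8*h^2 + 15*h) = h^2*(h^2 - 8*h + 15) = h^2*(h - 3)*(h - 5)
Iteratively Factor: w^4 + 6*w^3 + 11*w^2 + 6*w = (w + 2)*(w^3 + 4*w^2 + 3*w) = (w + 1)*(w + 2)*(w^2 + 3*w) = (w + 1)*(w + 2)*(w + 3)*(w)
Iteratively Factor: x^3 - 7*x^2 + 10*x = (x - 5)*(x^2 - 2*x) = (x - 5)*(x - 2)*(x)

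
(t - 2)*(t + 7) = t^2 + 5*t - 14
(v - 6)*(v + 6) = v^2 - 36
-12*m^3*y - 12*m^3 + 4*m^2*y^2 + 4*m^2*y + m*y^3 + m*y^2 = (-2*m + y)*(6*m + y)*(m*y + m)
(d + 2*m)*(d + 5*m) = d^2 + 7*d*m + 10*m^2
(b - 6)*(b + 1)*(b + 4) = b^3 - b^2 - 26*b - 24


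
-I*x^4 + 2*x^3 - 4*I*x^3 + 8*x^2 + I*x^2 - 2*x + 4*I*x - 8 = (x + 1)*(x + 4)*(x + 2*I)*(-I*x + I)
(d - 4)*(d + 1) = d^2 - 3*d - 4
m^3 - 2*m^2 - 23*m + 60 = (m - 4)*(m - 3)*(m + 5)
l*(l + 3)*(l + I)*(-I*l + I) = -I*l^4 + l^3 - 2*I*l^3 + 2*l^2 + 3*I*l^2 - 3*l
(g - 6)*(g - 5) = g^2 - 11*g + 30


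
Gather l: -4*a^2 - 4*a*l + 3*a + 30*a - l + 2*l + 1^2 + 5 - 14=-4*a^2 + 33*a + l*(1 - 4*a) - 8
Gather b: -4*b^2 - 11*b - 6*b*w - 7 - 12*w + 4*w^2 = -4*b^2 + b*(-6*w - 11) + 4*w^2 - 12*w - 7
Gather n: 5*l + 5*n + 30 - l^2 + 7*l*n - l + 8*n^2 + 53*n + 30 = -l^2 + 4*l + 8*n^2 + n*(7*l + 58) + 60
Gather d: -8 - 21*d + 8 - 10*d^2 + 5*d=-10*d^2 - 16*d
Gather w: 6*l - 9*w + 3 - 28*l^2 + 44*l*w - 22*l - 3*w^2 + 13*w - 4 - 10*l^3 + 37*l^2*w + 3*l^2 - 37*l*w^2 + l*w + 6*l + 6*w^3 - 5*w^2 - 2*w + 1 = -10*l^3 - 25*l^2 - 10*l + 6*w^3 + w^2*(-37*l - 8) + w*(37*l^2 + 45*l + 2)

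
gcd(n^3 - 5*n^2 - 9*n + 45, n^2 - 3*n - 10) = n - 5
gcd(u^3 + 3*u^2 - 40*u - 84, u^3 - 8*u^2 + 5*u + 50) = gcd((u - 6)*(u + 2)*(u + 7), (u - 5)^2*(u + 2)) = u + 2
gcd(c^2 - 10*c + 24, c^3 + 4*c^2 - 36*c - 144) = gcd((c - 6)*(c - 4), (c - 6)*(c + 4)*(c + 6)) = c - 6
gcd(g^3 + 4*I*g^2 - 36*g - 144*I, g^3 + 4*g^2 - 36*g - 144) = g^2 - 36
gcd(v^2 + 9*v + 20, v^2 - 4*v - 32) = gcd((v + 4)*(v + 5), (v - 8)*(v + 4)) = v + 4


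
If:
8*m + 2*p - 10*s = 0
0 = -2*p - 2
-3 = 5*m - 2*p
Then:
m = -1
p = -1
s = -1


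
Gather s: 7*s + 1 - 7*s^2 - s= -7*s^2 + 6*s + 1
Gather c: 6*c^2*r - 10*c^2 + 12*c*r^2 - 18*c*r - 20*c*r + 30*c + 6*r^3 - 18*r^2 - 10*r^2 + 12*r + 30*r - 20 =c^2*(6*r - 10) + c*(12*r^2 - 38*r + 30) + 6*r^3 - 28*r^2 + 42*r - 20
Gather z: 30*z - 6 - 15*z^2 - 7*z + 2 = -15*z^2 + 23*z - 4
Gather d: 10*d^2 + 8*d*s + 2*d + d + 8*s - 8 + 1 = 10*d^2 + d*(8*s + 3) + 8*s - 7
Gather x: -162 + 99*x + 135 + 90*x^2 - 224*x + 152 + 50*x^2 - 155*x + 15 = 140*x^2 - 280*x + 140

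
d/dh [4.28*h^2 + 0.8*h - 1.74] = 8.56*h + 0.8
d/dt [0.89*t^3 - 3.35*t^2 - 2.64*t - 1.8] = 2.67*t^2 - 6.7*t - 2.64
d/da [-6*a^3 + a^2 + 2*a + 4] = -18*a^2 + 2*a + 2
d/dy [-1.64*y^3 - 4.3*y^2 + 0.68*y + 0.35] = -4.92*y^2 - 8.6*y + 0.68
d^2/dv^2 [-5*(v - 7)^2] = -10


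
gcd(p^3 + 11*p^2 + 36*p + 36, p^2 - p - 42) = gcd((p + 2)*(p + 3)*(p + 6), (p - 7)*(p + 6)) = p + 6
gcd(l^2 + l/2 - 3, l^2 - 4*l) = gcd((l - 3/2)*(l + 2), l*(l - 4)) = 1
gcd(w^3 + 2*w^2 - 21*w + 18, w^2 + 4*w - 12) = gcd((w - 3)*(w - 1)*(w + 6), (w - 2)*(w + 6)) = w + 6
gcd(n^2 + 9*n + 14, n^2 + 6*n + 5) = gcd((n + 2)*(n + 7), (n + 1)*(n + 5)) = 1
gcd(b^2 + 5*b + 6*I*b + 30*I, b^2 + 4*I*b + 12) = b + 6*I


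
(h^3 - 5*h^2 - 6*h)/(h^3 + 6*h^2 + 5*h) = (h - 6)/(h + 5)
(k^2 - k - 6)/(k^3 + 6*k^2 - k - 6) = (k^2 - k - 6)/(k^3 + 6*k^2 - k - 6)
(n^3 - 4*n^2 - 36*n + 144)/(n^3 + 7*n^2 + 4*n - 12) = (n^2 - 10*n + 24)/(n^2 + n - 2)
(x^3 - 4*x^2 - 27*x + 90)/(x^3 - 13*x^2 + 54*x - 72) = (x + 5)/(x - 4)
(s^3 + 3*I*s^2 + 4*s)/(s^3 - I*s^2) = (s + 4*I)/s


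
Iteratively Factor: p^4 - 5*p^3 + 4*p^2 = (p)*(p^3 - 5*p^2 + 4*p) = p*(p - 4)*(p^2 - p) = p*(p - 4)*(p - 1)*(p)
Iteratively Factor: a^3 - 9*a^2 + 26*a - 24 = (a - 2)*(a^2 - 7*a + 12) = (a - 4)*(a - 2)*(a - 3)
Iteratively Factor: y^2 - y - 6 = (y + 2)*(y - 3)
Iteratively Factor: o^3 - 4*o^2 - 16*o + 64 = (o - 4)*(o^2 - 16) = (o - 4)^2*(o + 4)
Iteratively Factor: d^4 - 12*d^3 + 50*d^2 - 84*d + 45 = (d - 3)*(d^3 - 9*d^2 + 23*d - 15) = (d - 5)*(d - 3)*(d^2 - 4*d + 3) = (d - 5)*(d - 3)^2*(d - 1)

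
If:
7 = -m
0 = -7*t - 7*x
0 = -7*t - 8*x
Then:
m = -7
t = 0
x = 0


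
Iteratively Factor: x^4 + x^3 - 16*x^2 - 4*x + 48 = (x - 3)*(x^3 + 4*x^2 - 4*x - 16) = (x - 3)*(x + 4)*(x^2 - 4) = (x - 3)*(x + 2)*(x + 4)*(x - 2)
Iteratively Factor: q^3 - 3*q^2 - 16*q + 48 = (q - 4)*(q^2 + q - 12) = (q - 4)*(q + 4)*(q - 3)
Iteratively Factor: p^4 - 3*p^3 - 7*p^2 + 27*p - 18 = (p - 3)*(p^3 - 7*p + 6) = (p - 3)*(p - 1)*(p^2 + p - 6) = (p - 3)*(p - 2)*(p - 1)*(p + 3)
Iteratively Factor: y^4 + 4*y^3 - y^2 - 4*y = (y)*(y^3 + 4*y^2 - y - 4) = y*(y - 1)*(y^2 + 5*y + 4) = y*(y - 1)*(y + 1)*(y + 4)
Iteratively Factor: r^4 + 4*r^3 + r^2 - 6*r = (r)*(r^3 + 4*r^2 + r - 6) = r*(r + 2)*(r^2 + 2*r - 3) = r*(r + 2)*(r + 3)*(r - 1)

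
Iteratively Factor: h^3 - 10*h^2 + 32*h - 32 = (h - 4)*(h^2 - 6*h + 8) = (h - 4)*(h - 2)*(h - 4)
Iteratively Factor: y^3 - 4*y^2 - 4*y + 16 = (y - 2)*(y^2 - 2*y - 8) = (y - 2)*(y + 2)*(y - 4)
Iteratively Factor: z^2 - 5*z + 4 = (z - 1)*(z - 4)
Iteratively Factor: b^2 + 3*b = (b + 3)*(b)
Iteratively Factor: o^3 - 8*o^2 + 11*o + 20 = (o - 5)*(o^2 - 3*o - 4) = (o - 5)*(o + 1)*(o - 4)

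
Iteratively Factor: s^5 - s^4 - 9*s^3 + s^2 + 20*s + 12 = (s + 1)*(s^4 - 2*s^3 - 7*s^2 + 8*s + 12) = (s + 1)*(s + 2)*(s^3 - 4*s^2 + s + 6) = (s + 1)^2*(s + 2)*(s^2 - 5*s + 6) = (s - 3)*(s + 1)^2*(s + 2)*(s - 2)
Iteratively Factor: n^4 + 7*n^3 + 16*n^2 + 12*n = (n + 3)*(n^3 + 4*n^2 + 4*n) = n*(n + 3)*(n^2 + 4*n + 4) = n*(n + 2)*(n + 3)*(n + 2)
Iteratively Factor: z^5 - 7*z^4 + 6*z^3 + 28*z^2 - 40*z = (z - 5)*(z^4 - 2*z^3 - 4*z^2 + 8*z) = (z - 5)*(z + 2)*(z^3 - 4*z^2 + 4*z) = (z - 5)*(z - 2)*(z + 2)*(z^2 - 2*z) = z*(z - 5)*(z - 2)*(z + 2)*(z - 2)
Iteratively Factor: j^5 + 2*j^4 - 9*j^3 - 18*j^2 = (j - 3)*(j^4 + 5*j^3 + 6*j^2) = (j - 3)*(j + 2)*(j^3 + 3*j^2) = j*(j - 3)*(j + 2)*(j^2 + 3*j) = j^2*(j - 3)*(j + 2)*(j + 3)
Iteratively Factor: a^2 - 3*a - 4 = (a + 1)*(a - 4)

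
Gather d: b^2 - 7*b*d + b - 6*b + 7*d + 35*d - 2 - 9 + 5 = b^2 - 5*b + d*(42 - 7*b) - 6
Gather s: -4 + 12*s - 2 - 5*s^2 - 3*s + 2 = -5*s^2 + 9*s - 4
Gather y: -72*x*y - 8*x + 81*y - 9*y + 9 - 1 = -8*x + y*(72 - 72*x) + 8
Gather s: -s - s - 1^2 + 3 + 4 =6 - 2*s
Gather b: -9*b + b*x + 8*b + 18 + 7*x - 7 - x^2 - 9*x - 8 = b*(x - 1) - x^2 - 2*x + 3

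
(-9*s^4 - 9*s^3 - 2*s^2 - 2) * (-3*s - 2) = 27*s^5 + 45*s^4 + 24*s^3 + 4*s^2 + 6*s + 4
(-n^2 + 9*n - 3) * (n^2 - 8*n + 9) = -n^4 + 17*n^3 - 84*n^2 + 105*n - 27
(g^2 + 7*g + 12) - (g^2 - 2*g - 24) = 9*g + 36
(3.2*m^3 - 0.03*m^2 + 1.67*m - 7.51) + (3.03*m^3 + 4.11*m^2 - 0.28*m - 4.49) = 6.23*m^3 + 4.08*m^2 + 1.39*m - 12.0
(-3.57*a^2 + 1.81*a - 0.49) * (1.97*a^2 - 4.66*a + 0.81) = -7.0329*a^4 + 20.2019*a^3 - 12.2916*a^2 + 3.7495*a - 0.3969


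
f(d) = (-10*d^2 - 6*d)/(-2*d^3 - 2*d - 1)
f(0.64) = 2.83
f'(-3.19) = -0.23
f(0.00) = 0.00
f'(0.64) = 2.21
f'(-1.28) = 0.30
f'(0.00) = 6.00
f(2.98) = 1.78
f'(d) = (-20*d - 6)/(-2*d^3 - 2*d - 1) + (-10*d^2 - 6*d)*(6*d^2 + 2)/(-2*d^3 - 2*d - 1)^2 = 2*(-2*d*(5*d + 3)*(3*d^2 + 1) + (10*d + 3)*(2*d^3 + 2*d + 1))/(2*d^3 + 2*d + 1)^2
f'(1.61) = -0.92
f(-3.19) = -1.18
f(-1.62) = -1.54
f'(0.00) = 6.00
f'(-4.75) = -0.15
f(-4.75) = -0.88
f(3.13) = 1.70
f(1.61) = 2.83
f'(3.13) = -0.51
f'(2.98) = -0.55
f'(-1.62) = -0.08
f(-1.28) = -1.51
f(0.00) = 0.00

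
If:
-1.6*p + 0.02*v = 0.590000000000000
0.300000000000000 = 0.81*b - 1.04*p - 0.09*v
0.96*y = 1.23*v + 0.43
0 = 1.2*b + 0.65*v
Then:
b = -0.08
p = -0.37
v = 0.15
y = 0.65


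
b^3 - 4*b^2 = b^2*(b - 4)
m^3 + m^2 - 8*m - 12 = (m - 3)*(m + 2)^2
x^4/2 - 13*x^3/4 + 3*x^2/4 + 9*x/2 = x*(x/2 + 1/2)*(x - 6)*(x - 3/2)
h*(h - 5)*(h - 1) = h^3 - 6*h^2 + 5*h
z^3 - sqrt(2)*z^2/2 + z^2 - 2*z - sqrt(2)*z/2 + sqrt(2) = (z - 1)*(z + 2)*(z - sqrt(2)/2)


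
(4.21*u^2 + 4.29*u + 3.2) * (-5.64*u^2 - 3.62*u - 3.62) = -23.7444*u^4 - 39.4358*u^3 - 48.818*u^2 - 27.1138*u - 11.584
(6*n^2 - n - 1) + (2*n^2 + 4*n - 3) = 8*n^2 + 3*n - 4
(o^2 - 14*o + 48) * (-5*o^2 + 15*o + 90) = -5*o^4 + 85*o^3 - 360*o^2 - 540*o + 4320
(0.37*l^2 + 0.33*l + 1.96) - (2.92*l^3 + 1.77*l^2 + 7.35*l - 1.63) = -2.92*l^3 - 1.4*l^2 - 7.02*l + 3.59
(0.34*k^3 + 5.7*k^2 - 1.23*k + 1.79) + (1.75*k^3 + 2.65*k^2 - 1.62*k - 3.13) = 2.09*k^3 + 8.35*k^2 - 2.85*k - 1.34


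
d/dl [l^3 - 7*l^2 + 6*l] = 3*l^2 - 14*l + 6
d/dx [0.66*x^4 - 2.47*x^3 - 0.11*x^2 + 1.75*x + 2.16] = 2.64*x^3 - 7.41*x^2 - 0.22*x + 1.75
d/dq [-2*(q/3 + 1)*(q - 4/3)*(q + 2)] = -2*q^2 - 44*q/9 + 4/9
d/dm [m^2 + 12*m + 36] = 2*m + 12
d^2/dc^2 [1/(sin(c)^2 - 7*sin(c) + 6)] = (-4*sin(c)^3 + 17*sin(c)^2 - 2*sin(c) - 86)/((sin(c) - 6)^3*(sin(c) - 1)^2)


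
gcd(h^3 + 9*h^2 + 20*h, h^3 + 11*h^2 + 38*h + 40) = h^2 + 9*h + 20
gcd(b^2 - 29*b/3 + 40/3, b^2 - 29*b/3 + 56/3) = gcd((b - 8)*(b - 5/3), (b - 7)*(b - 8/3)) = 1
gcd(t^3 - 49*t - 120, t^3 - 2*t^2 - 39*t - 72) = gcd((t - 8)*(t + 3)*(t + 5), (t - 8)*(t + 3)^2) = t^2 - 5*t - 24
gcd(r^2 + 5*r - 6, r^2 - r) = r - 1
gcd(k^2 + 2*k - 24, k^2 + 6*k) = k + 6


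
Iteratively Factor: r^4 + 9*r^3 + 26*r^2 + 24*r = (r)*(r^3 + 9*r^2 + 26*r + 24) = r*(r + 3)*(r^2 + 6*r + 8) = r*(r + 2)*(r + 3)*(r + 4)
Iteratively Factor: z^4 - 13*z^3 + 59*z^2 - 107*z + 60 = (z - 5)*(z^3 - 8*z^2 + 19*z - 12) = (z - 5)*(z - 4)*(z^2 - 4*z + 3) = (z - 5)*(z - 4)*(z - 1)*(z - 3)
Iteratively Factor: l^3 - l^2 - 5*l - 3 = (l + 1)*(l^2 - 2*l - 3) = (l - 3)*(l + 1)*(l + 1)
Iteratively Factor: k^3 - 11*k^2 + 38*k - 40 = (k - 2)*(k^2 - 9*k + 20) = (k - 5)*(k - 2)*(k - 4)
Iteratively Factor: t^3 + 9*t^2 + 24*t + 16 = (t + 4)*(t^2 + 5*t + 4) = (t + 4)^2*(t + 1)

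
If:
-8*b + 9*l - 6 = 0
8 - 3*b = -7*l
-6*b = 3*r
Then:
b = -114/29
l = -82/29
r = 228/29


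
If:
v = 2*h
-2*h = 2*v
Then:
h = 0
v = 0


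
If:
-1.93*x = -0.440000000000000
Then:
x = 0.23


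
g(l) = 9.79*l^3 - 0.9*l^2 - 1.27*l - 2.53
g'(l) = 29.37*l^2 - 1.8*l - 1.27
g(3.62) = 445.50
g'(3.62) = 377.09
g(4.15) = 676.42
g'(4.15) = 497.08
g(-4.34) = -814.27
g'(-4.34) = 559.74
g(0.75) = 0.14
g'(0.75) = 13.90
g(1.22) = 12.36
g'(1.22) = 40.25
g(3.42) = 374.22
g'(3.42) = 336.10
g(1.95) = 64.16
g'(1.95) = 106.90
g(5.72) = 1792.95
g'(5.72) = 949.37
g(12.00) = 16769.75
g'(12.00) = 4206.41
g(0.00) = -2.53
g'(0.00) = -1.27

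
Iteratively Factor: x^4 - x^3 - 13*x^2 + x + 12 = (x - 4)*(x^3 + 3*x^2 - x - 3) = (x - 4)*(x + 1)*(x^2 + 2*x - 3) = (x - 4)*(x - 1)*(x + 1)*(x + 3)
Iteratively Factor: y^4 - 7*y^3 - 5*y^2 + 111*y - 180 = (y - 3)*(y^3 - 4*y^2 - 17*y + 60) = (y - 3)^2*(y^2 - y - 20) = (y - 3)^2*(y + 4)*(y - 5)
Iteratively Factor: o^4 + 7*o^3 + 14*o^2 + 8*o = (o + 1)*(o^3 + 6*o^2 + 8*o) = (o + 1)*(o + 4)*(o^2 + 2*o) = o*(o + 1)*(o + 4)*(o + 2)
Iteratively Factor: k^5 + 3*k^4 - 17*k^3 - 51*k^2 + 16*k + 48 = (k + 1)*(k^4 + 2*k^3 - 19*k^2 - 32*k + 48) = (k + 1)*(k + 4)*(k^3 - 2*k^2 - 11*k + 12) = (k - 4)*(k + 1)*(k + 4)*(k^2 + 2*k - 3) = (k - 4)*(k + 1)*(k + 3)*(k + 4)*(k - 1)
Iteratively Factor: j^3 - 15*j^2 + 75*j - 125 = (j - 5)*(j^2 - 10*j + 25) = (j - 5)^2*(j - 5)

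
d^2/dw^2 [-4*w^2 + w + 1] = -8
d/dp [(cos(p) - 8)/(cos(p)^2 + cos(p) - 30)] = (cos(p)^2 - 16*cos(p) + 22)*sin(p)/(cos(p)^2 + cos(p) - 30)^2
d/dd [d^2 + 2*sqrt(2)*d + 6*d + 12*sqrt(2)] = 2*d + 2*sqrt(2) + 6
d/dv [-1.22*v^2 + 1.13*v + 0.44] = 1.13 - 2.44*v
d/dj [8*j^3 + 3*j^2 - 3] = 6*j*(4*j + 1)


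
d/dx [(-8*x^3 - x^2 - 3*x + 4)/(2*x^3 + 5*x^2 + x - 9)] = (-38*x^4 - 4*x^3 + 206*x^2 - 22*x + 23)/(4*x^6 + 20*x^5 + 29*x^4 - 26*x^3 - 89*x^2 - 18*x + 81)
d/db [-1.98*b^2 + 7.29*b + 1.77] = 7.29 - 3.96*b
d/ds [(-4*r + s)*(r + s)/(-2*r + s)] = ((r + s)*(4*r - s) + (2*r - s)*(3*r - 2*s))/(2*r - s)^2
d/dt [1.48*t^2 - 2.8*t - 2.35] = 2.96*t - 2.8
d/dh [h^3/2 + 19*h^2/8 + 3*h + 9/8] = 3*h^2/2 + 19*h/4 + 3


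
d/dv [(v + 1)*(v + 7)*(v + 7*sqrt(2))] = 3*v^2 + 16*v + 14*sqrt(2)*v + 7 + 56*sqrt(2)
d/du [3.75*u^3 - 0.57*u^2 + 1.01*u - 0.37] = 11.25*u^2 - 1.14*u + 1.01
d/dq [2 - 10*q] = -10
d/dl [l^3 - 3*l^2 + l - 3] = 3*l^2 - 6*l + 1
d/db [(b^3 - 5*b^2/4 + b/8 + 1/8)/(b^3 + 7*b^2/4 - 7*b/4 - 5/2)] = 3*(32*b^4 - 40*b^3 - 63*b^2 + 62*b - 1)/(2*(16*b^6 + 56*b^5 - 7*b^4 - 178*b^3 - 91*b^2 + 140*b + 100))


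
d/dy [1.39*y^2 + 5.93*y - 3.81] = 2.78*y + 5.93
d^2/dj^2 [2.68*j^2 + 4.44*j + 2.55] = 5.36000000000000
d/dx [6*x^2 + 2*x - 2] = 12*x + 2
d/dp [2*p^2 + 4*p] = 4*p + 4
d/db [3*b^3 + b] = 9*b^2 + 1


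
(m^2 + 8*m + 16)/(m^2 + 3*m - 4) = (m + 4)/(m - 1)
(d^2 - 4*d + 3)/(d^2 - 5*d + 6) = (d - 1)/(d - 2)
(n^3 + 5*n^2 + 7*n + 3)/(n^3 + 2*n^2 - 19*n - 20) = (n^2 + 4*n + 3)/(n^2 + n - 20)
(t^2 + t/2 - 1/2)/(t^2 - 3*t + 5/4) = 2*(t + 1)/(2*t - 5)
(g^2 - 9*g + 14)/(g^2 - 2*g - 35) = (g - 2)/(g + 5)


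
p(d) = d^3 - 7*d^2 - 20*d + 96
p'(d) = 3*d^2 - 14*d - 20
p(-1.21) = 108.18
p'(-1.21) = 1.33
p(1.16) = 64.94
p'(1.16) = -32.20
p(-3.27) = 51.58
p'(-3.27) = 57.86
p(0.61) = 81.42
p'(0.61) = -27.42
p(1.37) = 58.03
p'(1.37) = -33.55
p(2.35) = 23.32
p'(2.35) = -36.33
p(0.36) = 87.94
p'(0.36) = -24.65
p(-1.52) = 106.72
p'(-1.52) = 8.21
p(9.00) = 78.00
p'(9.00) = 97.00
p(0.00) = 96.00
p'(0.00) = -20.00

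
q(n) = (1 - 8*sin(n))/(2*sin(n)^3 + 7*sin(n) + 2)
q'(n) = (1 - 8*sin(n))*(-6*sin(n)^2*cos(n) - 7*cos(n))/(2*sin(n)^3 + 7*sin(n) + 2)^2 - 8*cos(n)/(2*sin(n)^3 + 7*sin(n) + 2) = (32*sin(n)^3 - 6*sin(n)^2 - 23)*cos(n)/(2*sin(n)^3 + 7*sin(n) + 2)^2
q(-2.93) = 5.24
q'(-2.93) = 88.10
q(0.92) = -0.63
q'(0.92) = -0.09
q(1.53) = -0.64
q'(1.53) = 0.00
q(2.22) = -0.63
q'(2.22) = 0.09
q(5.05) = -1.36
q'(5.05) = -0.46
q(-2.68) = -3.53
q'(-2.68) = 14.44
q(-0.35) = -7.78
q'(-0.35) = -101.52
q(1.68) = -0.64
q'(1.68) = -0.00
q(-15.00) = -2.00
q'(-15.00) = 2.71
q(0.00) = 0.50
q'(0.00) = -5.75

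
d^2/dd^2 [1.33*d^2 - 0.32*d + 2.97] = 2.66000000000000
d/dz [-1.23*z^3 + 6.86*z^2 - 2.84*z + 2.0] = -3.69*z^2 + 13.72*z - 2.84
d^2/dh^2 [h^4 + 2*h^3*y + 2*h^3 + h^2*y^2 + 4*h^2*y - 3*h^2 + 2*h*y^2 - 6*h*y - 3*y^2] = 12*h^2 + 12*h*y + 12*h + 2*y^2 + 8*y - 6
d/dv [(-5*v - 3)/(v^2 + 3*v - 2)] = (5*v^2 + 6*v + 19)/(v^4 + 6*v^3 + 5*v^2 - 12*v + 4)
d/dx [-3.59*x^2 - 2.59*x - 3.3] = -7.18*x - 2.59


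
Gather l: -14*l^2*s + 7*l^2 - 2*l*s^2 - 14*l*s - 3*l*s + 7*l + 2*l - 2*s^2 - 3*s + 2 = l^2*(7 - 14*s) + l*(-2*s^2 - 17*s + 9) - 2*s^2 - 3*s + 2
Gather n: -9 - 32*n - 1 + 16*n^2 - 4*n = 16*n^2 - 36*n - 10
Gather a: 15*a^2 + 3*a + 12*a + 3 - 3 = 15*a^2 + 15*a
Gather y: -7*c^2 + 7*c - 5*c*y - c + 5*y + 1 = -7*c^2 + 6*c + y*(5 - 5*c) + 1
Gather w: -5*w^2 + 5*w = -5*w^2 + 5*w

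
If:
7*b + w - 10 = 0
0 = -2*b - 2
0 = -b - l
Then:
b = -1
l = 1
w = 17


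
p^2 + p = p*(p + 1)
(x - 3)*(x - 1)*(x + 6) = x^3 + 2*x^2 - 21*x + 18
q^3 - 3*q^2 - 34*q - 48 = (q - 8)*(q + 2)*(q + 3)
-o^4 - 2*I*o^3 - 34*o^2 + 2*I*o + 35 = (o - 5*I)*(o + 7*I)*(-I*o - I)*(-I*o + I)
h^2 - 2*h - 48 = (h - 8)*(h + 6)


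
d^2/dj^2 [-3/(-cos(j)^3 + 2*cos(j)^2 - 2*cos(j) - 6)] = 3*((11*cos(j) - 16*cos(2*j) + 9*cos(3*j))*(cos(j)^3 - 2*cos(j)^2 + 2*cos(j) + 6)/4 + 2*(3*cos(j)^2 - 4*cos(j) + 2)^2*sin(j)^2)/(cos(j)^3 - 2*cos(j)^2 + 2*cos(j) + 6)^3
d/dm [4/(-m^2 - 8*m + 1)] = 8*(m + 4)/(m^2 + 8*m - 1)^2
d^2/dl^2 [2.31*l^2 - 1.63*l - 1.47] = 4.62000000000000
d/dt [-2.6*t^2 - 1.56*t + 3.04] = -5.2*t - 1.56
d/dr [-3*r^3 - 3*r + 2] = -9*r^2 - 3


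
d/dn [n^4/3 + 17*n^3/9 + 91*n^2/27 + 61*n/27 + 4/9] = 4*n^3/3 + 17*n^2/3 + 182*n/27 + 61/27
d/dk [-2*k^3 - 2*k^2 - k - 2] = -6*k^2 - 4*k - 1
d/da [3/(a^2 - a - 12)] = 3*(1 - 2*a)/(-a^2 + a + 12)^2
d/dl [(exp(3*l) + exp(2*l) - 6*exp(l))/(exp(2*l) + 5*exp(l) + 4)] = (exp(4*l) + 10*exp(3*l) + 23*exp(2*l) + 8*exp(l) - 24)*exp(l)/(exp(4*l) + 10*exp(3*l) + 33*exp(2*l) + 40*exp(l) + 16)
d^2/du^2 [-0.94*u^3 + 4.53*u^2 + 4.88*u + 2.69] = 9.06 - 5.64*u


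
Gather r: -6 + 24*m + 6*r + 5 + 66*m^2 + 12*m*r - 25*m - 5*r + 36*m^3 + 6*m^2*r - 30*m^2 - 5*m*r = 36*m^3 + 36*m^2 - m + r*(6*m^2 + 7*m + 1) - 1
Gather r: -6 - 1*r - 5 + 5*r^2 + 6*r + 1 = 5*r^2 + 5*r - 10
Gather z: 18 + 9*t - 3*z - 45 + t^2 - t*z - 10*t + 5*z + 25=t^2 - t + z*(2 - t) - 2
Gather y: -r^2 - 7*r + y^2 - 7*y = -r^2 - 7*r + y^2 - 7*y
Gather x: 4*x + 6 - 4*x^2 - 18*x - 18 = -4*x^2 - 14*x - 12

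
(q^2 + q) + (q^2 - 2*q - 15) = 2*q^2 - q - 15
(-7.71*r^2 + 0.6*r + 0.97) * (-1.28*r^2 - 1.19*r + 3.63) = 9.8688*r^4 + 8.4069*r^3 - 29.9429*r^2 + 1.0237*r + 3.5211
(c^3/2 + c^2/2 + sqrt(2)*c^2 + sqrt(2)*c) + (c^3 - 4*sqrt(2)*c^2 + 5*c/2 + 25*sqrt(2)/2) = 3*c^3/2 - 3*sqrt(2)*c^2 + c^2/2 + sqrt(2)*c + 5*c/2 + 25*sqrt(2)/2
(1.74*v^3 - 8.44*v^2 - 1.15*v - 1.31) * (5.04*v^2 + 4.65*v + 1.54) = 8.7696*v^5 - 34.4466*v^4 - 42.3624*v^3 - 24.9475*v^2 - 7.8625*v - 2.0174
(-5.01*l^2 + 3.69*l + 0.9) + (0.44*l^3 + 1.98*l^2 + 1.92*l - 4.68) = 0.44*l^3 - 3.03*l^2 + 5.61*l - 3.78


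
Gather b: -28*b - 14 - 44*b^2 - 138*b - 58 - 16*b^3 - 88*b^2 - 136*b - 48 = -16*b^3 - 132*b^2 - 302*b - 120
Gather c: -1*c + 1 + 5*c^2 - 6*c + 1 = 5*c^2 - 7*c + 2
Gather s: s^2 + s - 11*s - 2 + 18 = s^2 - 10*s + 16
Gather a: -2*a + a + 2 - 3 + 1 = -a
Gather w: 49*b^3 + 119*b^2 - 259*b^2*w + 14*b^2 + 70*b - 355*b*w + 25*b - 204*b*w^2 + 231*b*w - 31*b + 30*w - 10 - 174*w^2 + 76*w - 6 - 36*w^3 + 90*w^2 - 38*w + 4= 49*b^3 + 133*b^2 + 64*b - 36*w^3 + w^2*(-204*b - 84) + w*(-259*b^2 - 124*b + 68) - 12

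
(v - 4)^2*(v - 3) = v^3 - 11*v^2 + 40*v - 48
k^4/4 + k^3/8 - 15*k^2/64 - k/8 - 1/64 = (k/4 + 1/4)*(k - 1)*(k + 1/4)^2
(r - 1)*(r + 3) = r^2 + 2*r - 3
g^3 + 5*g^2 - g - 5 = (g - 1)*(g + 1)*(g + 5)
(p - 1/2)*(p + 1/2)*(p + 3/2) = p^3 + 3*p^2/2 - p/4 - 3/8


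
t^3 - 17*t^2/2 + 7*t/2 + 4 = (t - 8)*(t - 1)*(t + 1/2)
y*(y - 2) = y^2 - 2*y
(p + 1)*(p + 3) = p^2 + 4*p + 3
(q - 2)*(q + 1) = q^2 - q - 2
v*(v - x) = v^2 - v*x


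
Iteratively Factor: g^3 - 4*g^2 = (g - 4)*(g^2) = g*(g - 4)*(g)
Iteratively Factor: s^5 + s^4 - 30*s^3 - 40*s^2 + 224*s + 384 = (s + 4)*(s^4 - 3*s^3 - 18*s^2 + 32*s + 96) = (s + 3)*(s + 4)*(s^3 - 6*s^2 + 32) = (s - 4)*(s + 3)*(s + 4)*(s^2 - 2*s - 8) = (s - 4)*(s + 2)*(s + 3)*(s + 4)*(s - 4)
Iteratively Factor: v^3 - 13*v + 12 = (v - 3)*(v^2 + 3*v - 4) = (v - 3)*(v + 4)*(v - 1)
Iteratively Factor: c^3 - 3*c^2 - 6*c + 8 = (c - 4)*(c^2 + c - 2) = (c - 4)*(c + 2)*(c - 1)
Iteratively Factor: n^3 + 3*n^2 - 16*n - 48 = (n - 4)*(n^2 + 7*n + 12) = (n - 4)*(n + 3)*(n + 4)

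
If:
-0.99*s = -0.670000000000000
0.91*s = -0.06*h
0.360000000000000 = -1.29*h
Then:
No Solution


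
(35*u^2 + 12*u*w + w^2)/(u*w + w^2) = (35*u^2 + 12*u*w + w^2)/(w*(u + w))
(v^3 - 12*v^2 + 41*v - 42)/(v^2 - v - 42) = (v^2 - 5*v + 6)/(v + 6)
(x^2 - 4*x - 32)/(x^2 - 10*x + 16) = (x + 4)/(x - 2)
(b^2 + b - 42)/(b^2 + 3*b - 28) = (b - 6)/(b - 4)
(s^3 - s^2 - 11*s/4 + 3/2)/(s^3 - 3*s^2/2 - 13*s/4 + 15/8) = 2*(s - 2)/(2*s - 5)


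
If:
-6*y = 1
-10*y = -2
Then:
No Solution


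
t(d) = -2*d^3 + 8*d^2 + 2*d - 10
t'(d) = -6*d^2 + 16*d + 2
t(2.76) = 14.41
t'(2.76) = 0.45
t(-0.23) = -10.01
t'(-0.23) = -2.00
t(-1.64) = 17.06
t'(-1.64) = -40.38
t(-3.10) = 120.26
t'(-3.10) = -105.26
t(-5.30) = 501.87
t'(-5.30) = -251.34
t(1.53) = 4.62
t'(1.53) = 12.43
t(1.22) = 0.72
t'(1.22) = 12.59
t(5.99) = -140.82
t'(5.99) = -117.44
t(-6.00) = 698.00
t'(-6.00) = -310.00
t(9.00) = -802.00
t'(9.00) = -340.00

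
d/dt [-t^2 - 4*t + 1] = -2*t - 4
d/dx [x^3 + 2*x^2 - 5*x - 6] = 3*x^2 + 4*x - 5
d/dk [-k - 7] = -1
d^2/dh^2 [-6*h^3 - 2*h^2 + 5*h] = -36*h - 4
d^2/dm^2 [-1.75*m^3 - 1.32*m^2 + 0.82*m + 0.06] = -10.5*m - 2.64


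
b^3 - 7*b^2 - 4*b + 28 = (b - 7)*(b - 2)*(b + 2)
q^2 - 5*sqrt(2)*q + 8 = (q - 4*sqrt(2))*(q - sqrt(2))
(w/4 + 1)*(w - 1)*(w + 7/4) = w^3/4 + 19*w^2/16 + 5*w/16 - 7/4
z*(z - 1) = z^2 - z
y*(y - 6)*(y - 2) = y^3 - 8*y^2 + 12*y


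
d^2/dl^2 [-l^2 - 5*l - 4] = -2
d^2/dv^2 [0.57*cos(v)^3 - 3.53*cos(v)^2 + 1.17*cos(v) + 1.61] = -1.5975*cos(v) + 7.06*cos(2*v) - 1.2825*cos(3*v)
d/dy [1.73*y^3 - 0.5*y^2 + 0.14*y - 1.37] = 5.19*y^2 - 1.0*y + 0.14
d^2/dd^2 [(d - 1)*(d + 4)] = 2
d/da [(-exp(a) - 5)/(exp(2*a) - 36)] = (2*(exp(a) + 5)*exp(a) - exp(2*a) + 36)*exp(a)/(exp(2*a) - 36)^2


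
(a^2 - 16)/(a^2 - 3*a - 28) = (a - 4)/(a - 7)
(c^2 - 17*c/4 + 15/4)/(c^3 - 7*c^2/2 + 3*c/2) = (4*c - 5)/(2*c*(2*c - 1))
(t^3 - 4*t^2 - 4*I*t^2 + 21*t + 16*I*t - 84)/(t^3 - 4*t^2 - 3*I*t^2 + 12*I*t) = (t^2 - 4*I*t + 21)/(t*(t - 3*I))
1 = 1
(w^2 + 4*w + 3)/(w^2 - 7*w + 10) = (w^2 + 4*w + 3)/(w^2 - 7*w + 10)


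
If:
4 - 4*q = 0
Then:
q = 1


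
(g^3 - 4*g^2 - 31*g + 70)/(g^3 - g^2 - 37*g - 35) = (g - 2)/(g + 1)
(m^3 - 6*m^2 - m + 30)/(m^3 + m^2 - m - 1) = (m^3 - 6*m^2 - m + 30)/(m^3 + m^2 - m - 1)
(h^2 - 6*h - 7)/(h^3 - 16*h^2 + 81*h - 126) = (h + 1)/(h^2 - 9*h + 18)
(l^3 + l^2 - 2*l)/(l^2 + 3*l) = (l^2 + l - 2)/(l + 3)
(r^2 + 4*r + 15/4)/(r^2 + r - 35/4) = (4*r^2 + 16*r + 15)/(4*r^2 + 4*r - 35)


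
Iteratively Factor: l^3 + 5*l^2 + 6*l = (l + 2)*(l^2 + 3*l) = l*(l + 2)*(l + 3)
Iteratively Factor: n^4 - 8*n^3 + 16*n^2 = (n)*(n^3 - 8*n^2 + 16*n) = n*(n - 4)*(n^2 - 4*n) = n*(n - 4)^2*(n)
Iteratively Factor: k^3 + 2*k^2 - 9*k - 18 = (k - 3)*(k^2 + 5*k + 6) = (k - 3)*(k + 2)*(k + 3)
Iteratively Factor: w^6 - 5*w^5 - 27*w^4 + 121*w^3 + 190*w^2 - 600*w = (w - 5)*(w^5 - 27*w^3 - 14*w^2 + 120*w) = (w - 5)*(w + 3)*(w^4 - 3*w^3 - 18*w^2 + 40*w) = (w - 5)*(w - 2)*(w + 3)*(w^3 - w^2 - 20*w) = (w - 5)^2*(w - 2)*(w + 3)*(w^2 + 4*w) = (w - 5)^2*(w - 2)*(w + 3)*(w + 4)*(w)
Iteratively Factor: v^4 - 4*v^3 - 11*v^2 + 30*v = (v - 5)*(v^3 + v^2 - 6*v) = (v - 5)*(v + 3)*(v^2 - 2*v) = v*(v - 5)*(v + 3)*(v - 2)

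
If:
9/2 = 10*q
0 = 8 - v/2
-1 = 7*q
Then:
No Solution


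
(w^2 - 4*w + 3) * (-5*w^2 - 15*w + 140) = -5*w^4 + 5*w^3 + 185*w^2 - 605*w + 420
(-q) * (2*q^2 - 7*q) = -2*q^3 + 7*q^2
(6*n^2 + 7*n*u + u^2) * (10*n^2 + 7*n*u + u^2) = 60*n^4 + 112*n^3*u + 65*n^2*u^2 + 14*n*u^3 + u^4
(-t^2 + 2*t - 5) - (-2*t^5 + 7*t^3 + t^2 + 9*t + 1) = 2*t^5 - 7*t^3 - 2*t^2 - 7*t - 6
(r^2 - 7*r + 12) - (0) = r^2 - 7*r + 12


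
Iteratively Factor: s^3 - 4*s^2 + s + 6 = (s + 1)*(s^2 - 5*s + 6) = (s - 2)*(s + 1)*(s - 3)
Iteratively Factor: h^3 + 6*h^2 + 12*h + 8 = (h + 2)*(h^2 + 4*h + 4) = (h + 2)^2*(h + 2)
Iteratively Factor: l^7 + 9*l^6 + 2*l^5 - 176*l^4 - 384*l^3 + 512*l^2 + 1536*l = (l - 4)*(l^6 + 13*l^5 + 54*l^4 + 40*l^3 - 224*l^2 - 384*l) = (l - 4)*(l - 2)*(l^5 + 15*l^4 + 84*l^3 + 208*l^2 + 192*l) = (l - 4)*(l - 2)*(l + 4)*(l^4 + 11*l^3 + 40*l^2 + 48*l) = l*(l - 4)*(l - 2)*(l + 4)*(l^3 + 11*l^2 + 40*l + 48) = l*(l - 4)*(l - 2)*(l + 3)*(l + 4)*(l^2 + 8*l + 16) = l*(l - 4)*(l - 2)*(l + 3)*(l + 4)^2*(l + 4)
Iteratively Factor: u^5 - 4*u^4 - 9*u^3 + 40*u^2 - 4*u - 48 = (u - 4)*(u^4 - 9*u^2 + 4*u + 12) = (u - 4)*(u - 2)*(u^3 + 2*u^2 - 5*u - 6) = (u - 4)*(u - 2)*(u + 1)*(u^2 + u - 6) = (u - 4)*(u - 2)^2*(u + 1)*(u + 3)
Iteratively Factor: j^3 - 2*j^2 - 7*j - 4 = (j + 1)*(j^2 - 3*j - 4) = (j - 4)*(j + 1)*(j + 1)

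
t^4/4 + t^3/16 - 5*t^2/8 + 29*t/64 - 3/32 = (t/4 + 1/2)*(t - 3/4)*(t - 1/2)^2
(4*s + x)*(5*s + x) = 20*s^2 + 9*s*x + x^2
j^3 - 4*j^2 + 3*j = j*(j - 3)*(j - 1)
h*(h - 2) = h^2 - 2*h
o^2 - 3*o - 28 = (o - 7)*(o + 4)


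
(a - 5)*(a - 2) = a^2 - 7*a + 10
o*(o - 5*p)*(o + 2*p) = o^3 - 3*o^2*p - 10*o*p^2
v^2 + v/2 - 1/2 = (v - 1/2)*(v + 1)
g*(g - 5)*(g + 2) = g^3 - 3*g^2 - 10*g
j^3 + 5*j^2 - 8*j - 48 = (j - 3)*(j + 4)^2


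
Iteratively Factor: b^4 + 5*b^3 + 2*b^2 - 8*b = (b + 2)*(b^3 + 3*b^2 - 4*b) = b*(b + 2)*(b^2 + 3*b - 4) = b*(b + 2)*(b + 4)*(b - 1)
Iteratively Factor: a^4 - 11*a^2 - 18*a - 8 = (a + 1)*(a^3 - a^2 - 10*a - 8) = (a + 1)^2*(a^2 - 2*a - 8) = (a + 1)^2*(a + 2)*(a - 4)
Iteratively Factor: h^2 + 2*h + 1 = (h + 1)*(h + 1)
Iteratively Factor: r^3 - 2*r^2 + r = (r - 1)*(r^2 - r) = (r - 1)^2*(r)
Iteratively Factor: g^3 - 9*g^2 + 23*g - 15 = (g - 5)*(g^2 - 4*g + 3) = (g - 5)*(g - 1)*(g - 3)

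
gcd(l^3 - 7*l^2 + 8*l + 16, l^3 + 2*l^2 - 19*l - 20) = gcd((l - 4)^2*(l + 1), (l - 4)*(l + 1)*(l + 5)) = l^2 - 3*l - 4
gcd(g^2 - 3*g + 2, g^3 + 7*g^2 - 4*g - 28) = g - 2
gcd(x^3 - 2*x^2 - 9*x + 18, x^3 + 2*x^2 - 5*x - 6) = x^2 + x - 6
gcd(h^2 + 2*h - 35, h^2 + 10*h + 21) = h + 7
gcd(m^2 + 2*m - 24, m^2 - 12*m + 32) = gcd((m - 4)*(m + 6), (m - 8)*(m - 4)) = m - 4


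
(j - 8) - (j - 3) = -5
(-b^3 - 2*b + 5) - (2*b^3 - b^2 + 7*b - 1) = -3*b^3 + b^2 - 9*b + 6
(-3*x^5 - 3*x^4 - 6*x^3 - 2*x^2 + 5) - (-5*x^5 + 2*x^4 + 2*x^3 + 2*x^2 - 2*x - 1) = 2*x^5 - 5*x^4 - 8*x^3 - 4*x^2 + 2*x + 6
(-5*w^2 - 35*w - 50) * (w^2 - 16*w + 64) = -5*w^4 + 45*w^3 + 190*w^2 - 1440*w - 3200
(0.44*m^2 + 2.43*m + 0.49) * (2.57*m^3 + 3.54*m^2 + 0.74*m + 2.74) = 1.1308*m^5 + 7.8027*m^4 + 10.1871*m^3 + 4.7384*m^2 + 7.0208*m + 1.3426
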